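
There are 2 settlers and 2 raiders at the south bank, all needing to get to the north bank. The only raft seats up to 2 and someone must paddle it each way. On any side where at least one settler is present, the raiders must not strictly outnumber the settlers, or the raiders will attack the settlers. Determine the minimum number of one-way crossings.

Counting alone: each trip to the north bank takes at most 2 across and each return brings at least 1 back, so after t trips out (and t−1 returns) at most 2t − (t−1) of the 4 are across; that first reaches 4 at t = 3, so at least 5 crossings are needed.
The plan below uses exactly 5 crossings, so it is optimal:
1. 2 raiders → the north bank.  (the south bank: 2S 0R; the north bank: 0S 2R)
2. 1 raider ← the south bank.  (the south bank: 2S 1R; the north bank: 0S 1R)
3. 2 settlers → the north bank.  (the south bank: 0S 1R; the north bank: 2S 1R)
4. 1 raider ← the south bank.  (the south bank: 0S 2R; the north bank: 2S 0R)
5. 2 raiders → the north bank.  (the south bank: 0S 0R; the north bank: 2S 2R)

5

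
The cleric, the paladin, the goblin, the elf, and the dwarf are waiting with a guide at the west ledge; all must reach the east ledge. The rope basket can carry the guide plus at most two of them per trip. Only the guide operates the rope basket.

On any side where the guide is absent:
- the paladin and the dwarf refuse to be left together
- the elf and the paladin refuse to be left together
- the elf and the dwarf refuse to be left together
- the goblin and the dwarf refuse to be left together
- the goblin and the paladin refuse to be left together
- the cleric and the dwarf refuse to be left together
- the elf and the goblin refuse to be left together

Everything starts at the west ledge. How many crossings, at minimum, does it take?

Whatever the first load, the items left behind include a forbidden pair without the guide. No opening move is safe, so no plan exists.

impossible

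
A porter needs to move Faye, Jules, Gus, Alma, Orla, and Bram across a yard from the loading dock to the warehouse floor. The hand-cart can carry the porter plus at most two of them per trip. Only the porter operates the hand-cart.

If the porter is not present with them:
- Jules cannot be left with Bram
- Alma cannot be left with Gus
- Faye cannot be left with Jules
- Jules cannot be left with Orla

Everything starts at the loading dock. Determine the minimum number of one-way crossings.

7

Counting alone: the porter can take at most 2 across per trip to the warehouse floor, so moving all 6 needs at least 3 loaded trips out, with a return between consecutive ones — at least 5 crossings.
The safety rule pushes this higher. Following every safe sequence of crossings, the most of the 6 that can be at the warehouse floor as the hand-cart arrives there on crossing 5 is 5 — never all 6.
So no plan with fewer than 7 crossings exists, and this one achieves 7:
1. Porter goes to the warehouse floor with Gus and Jules.
2. Porter goes back to the loading dock alone.
3. Porter goes to the warehouse floor with Faye.
4. Porter goes back to the loading dock with Jules.
5. Porter goes to the warehouse floor with Bram and Orla.
6. Porter goes back to the loading dock alone.
7. Porter goes to the warehouse floor with Alma and Jules.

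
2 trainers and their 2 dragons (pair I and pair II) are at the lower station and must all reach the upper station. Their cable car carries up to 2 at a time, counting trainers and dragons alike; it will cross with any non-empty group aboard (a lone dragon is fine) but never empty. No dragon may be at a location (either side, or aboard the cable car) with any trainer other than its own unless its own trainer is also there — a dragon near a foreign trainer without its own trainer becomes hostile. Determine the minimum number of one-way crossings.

Counting alone: each trip to the upper station takes at most 2 across and each return brings at least 1 back, so after t trips out (and t−1 returns) at most 2t − (t−1) of the 4 are across; that first reaches 4 at t = 3, so at least 5 crossings are needed.
The plan below uses exactly 5 crossings, so it is optimal:
1. dragon I and trainer I cross → the upper station.
2. trainer I crosses ← the lower station.
3. trainer I and trainer II cross → the upper station.
4. trainer II crosses ← the lower station.
5. dragon II and trainer II cross → the upper station.

5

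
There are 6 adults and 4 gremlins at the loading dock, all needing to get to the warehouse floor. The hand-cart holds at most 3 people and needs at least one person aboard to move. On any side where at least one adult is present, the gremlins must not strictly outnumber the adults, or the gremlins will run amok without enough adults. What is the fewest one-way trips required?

Counting alone: each trip to the warehouse floor takes at most 3 across and each return brings at least 1 back, so after t trips out (and t−1 returns) at most 3t − (t−1) of the 10 are across; that first reaches 10 at t = 5, so at least 9 crossings are needed.
The plan below uses exactly 9 crossings, so it is optimal:
1. 2 gremlins → the warehouse floor.  (the loading dock: 6A 2G; the warehouse floor: 0A 2G)
2. 1 gremlin ← the loading dock.  (the loading dock: 6A 3G; the warehouse floor: 0A 1G)
3. 3 gremlins → the warehouse floor.  (the loading dock: 6A 0G; the warehouse floor: 0A 4G)
4. 1 gremlin ← the loading dock.  (the loading dock: 6A 1G; the warehouse floor: 0A 3G)
5. 3 adults → the warehouse floor.  (the loading dock: 3A 1G; the warehouse floor: 3A 3G)
6. 1 gremlin ← the loading dock.  (the loading dock: 3A 2G; the warehouse floor: 3A 2G)
7. 1 adult and 2 gremlins → the warehouse floor.  (the loading dock: 2A 0G; the warehouse floor: 4A 4G)
8. 1 gremlin ← the loading dock.  (the loading dock: 2A 1G; the warehouse floor: 4A 3G)
9. 2 adults and 1 gremlin → the warehouse floor.  (the loading dock: 0A 0G; the warehouse floor: 6A 4G)

9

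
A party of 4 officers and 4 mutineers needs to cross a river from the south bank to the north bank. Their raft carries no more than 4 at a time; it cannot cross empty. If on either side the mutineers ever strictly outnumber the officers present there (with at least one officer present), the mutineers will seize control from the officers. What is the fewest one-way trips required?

Counting alone: each trip to the north bank takes at most 4 across and each return brings at least 1 back, so after t trips out (and t−1 returns) at most 4t − (t−1) of the 8 are across; that first reaches 8 at t = 3, so at least 5 crossings are needed.
The plan below uses exactly 5 crossings, so it is optimal:
1. 2 mutineers → the north bank.  (the south bank: 4O 2M; the north bank: 0O 2M)
2. 1 mutineer ← the south bank.  (the south bank: 4O 3M; the north bank: 0O 1M)
3. 4 officers → the north bank.  (the south bank: 0O 3M; the north bank: 4O 1M)
4. 1 mutineer ← the south bank.  (the south bank: 0O 4M; the north bank: 4O 0M)
5. 4 mutineers → the north bank.  (the south bank: 0O 0M; the north bank: 4O 4M)

5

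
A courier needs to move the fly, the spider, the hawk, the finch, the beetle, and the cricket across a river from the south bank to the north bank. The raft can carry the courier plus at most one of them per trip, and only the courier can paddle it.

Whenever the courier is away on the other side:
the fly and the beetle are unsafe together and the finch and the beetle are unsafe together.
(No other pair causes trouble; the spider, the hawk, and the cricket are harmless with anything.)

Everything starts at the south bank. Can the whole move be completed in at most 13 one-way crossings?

Yes

Yes — this plan uses 13 crossings (≤ 13):
1. Courier goes to the north bank with the beetle.  [the south bank: the cricket, the finch, the fly, the hawk, the spider | the north bank: the beetle]
2. Courier goes back to the south bank alone.  [the south bank: the cricket, the finch, the fly, the hawk, the spider | the north bank: the beetle]
3. Courier goes to the north bank with the fly.  [the south bank: the cricket, the finch, the hawk, the spider | the north bank: the beetle, the fly]
4. Courier goes back to the south bank with the beetle.  [the south bank: the beetle, the cricket, the finch, the hawk, the spider | the north bank: the fly]
5. Courier goes to the north bank with the finch.  [the south bank: the beetle, the cricket, the hawk, the spider | the north bank: the finch, the fly]
6. Courier goes back to the south bank alone.  [the south bank: the beetle, the cricket, the hawk, the spider | the north bank: the finch, the fly]
7. Courier goes to the north bank with the spider.  [the south bank: the beetle, the cricket, the hawk | the north bank: the finch, the fly, the spider]
8. Courier goes back to the south bank alone.  [the south bank: the beetle, the cricket, the hawk | the north bank: the finch, the fly, the spider]
9. Courier goes to the north bank with the hawk.  [the south bank: the beetle, the cricket | the north bank: the finch, the fly, the hawk, the spider]
10. Courier goes back to the south bank alone.  [the south bank: the beetle, the cricket | the north bank: the finch, the fly, the hawk, the spider]
11. Courier goes to the north bank with the cricket.  [the south bank: the beetle | the north bank: the cricket, the finch, the fly, the hawk, the spider]
12. Courier goes back to the south bank alone.  [the south bank: the beetle | the north bank: the cricket, the finch, the fly, the hawk, the spider]
13. Courier goes to the north bank with the beetle.  [the south bank: — | the north bank: the beetle, the cricket, the finch, the fly, the hawk, the spider]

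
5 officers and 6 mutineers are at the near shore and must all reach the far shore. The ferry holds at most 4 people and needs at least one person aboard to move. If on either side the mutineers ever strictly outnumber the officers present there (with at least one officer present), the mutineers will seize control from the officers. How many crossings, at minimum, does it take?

The mutineers already outnumber the officers at the near shore before anyone moves, so the starting position itself is disallowed.

impossible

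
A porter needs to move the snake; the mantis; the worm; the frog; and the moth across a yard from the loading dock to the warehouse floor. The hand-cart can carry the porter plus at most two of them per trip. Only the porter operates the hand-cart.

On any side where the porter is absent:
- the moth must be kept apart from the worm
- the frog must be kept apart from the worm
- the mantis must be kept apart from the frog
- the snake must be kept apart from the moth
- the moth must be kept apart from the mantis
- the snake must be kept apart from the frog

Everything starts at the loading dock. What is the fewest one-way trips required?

Counting alone: the porter can take at most 2 across per trip to the warehouse floor, so moving all 5 needs at least 3 loaded trips out, with a return between consecutive ones — at least 5 crossings.
The safety rule pushes this higher. Following every safe sequence of crossings, the most of the 5 that can be at the warehouse floor as the hand-cart arrives there on crossing 5 is 4 — never all 5.
So no plan with fewer than 7 crossings exists, and this one achieves 7:
1. Porter goes to the warehouse floor with the frog and the moth.  [the loading dock: the mantis, the snake, the worm | the warehouse floor: the frog, the moth]
2. Porter goes back to the loading dock alone.  [the loading dock: the mantis, the snake, the worm | the warehouse floor: the frog, the moth]
3. Porter goes to the warehouse floor with the snake.  [the loading dock: the mantis, the worm | the warehouse floor: the frog, the moth, the snake]
4. Porter goes back to the loading dock with the frog and the moth.  [the loading dock: the frog, the mantis, the moth, the worm | the warehouse floor: the snake]
5. Porter goes to the warehouse floor with the mantis and the worm.  [the loading dock: the frog, the moth | the warehouse floor: the mantis, the snake, the worm]
6. Porter goes back to the loading dock alone.  [the loading dock: the frog, the moth | the warehouse floor: the mantis, the snake, the worm]
7. Porter goes to the warehouse floor with the frog and the moth.  [the loading dock: — | the warehouse floor: the frog, the mantis, the moth, the snake, the worm]

7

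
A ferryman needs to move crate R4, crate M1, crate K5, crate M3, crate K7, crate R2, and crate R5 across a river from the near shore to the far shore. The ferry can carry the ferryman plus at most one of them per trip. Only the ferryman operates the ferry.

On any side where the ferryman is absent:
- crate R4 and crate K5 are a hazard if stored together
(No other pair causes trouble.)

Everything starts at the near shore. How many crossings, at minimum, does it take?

13

Counting alone: the ferryman can take at most 1 across per trip to the far shore, so moving all 7 needs at least 7 loaded trips out, with a return between consecutive ones — at least 13 crossings.
The plan below uses exactly 13 crossings, so it is optimal:
1. Ferryman goes to the far shore with crate R4.
2. Ferryman goes back to the near shore alone.
3. Ferryman goes to the far shore with crate M1.
4. Ferryman goes back to the near shore alone.
5. Ferryman goes to the far shore with crate M3.
6. Ferryman goes back to the near shore alone.
7. Ferryman goes to the far shore with crate K7.
8. Ferryman goes back to the near shore alone.
9. Ferryman goes to the far shore with crate R2.
10. Ferryman goes back to the near shore alone.
11. Ferryman goes to the far shore with crate R5.
12. Ferryman goes back to the near shore alone.
13. Ferryman goes to the far shore with crate K5.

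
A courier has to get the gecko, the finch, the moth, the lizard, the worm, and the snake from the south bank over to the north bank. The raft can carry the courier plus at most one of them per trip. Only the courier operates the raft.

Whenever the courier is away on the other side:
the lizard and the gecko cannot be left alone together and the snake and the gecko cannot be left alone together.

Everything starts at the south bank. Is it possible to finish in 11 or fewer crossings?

Counting alone: the courier can take at most 1 across per trip to the north bank, so moving all 6 needs at least 6 loaded trips out, with a return between consecutive ones — at least 11 crossings.
The safety rule pushes this higher. Following every safe sequence of crossings, the most of the 6 that can be at the north bank as the raft arrives there on crossing 11 is 5 — never all 6.
So the move cannot be finished within 11 crossings. (The shortest complete plan takes 13:)
1. Courier goes to the north bank with the gecko.
2. Courier goes back to the south bank alone.
3. Courier goes to the north bank with the finch.
4. Courier goes back to the south bank alone.
5. Courier goes to the north bank with the moth.
6. Courier goes back to the south bank alone.
7. Courier goes to the north bank with the lizard.
8. Courier goes back to the south bank with the gecko.
9. Courier goes to the north bank with the snake.
10. Courier goes back to the south bank alone.
11. Courier goes to the north bank with the worm.
12. Courier goes back to the south bank alone.
13. Courier goes to the north bank with the gecko.

No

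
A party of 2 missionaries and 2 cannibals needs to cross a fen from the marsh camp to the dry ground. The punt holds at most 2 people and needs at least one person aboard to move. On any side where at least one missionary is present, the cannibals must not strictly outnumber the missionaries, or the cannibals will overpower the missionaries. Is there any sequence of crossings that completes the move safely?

1. 2 cannibals → the dry ground.  (the marsh camp: 2M 0C; the dry ground: 0M 2C)
2. 1 cannibal ← the marsh camp.  (the marsh camp: 2M 1C; the dry ground: 0M 1C)
3. 2 missionaries → the dry ground.  (the marsh camp: 0M 1C; the dry ground: 2M 1C)
4. 1 cannibal ← the marsh camp.  (the marsh camp: 0M 2C; the dry ground: 2M 0C)
5. 2 cannibals → the dry ground.  (the marsh camp: 0M 0C; the dry ground: 2M 2C)

Yes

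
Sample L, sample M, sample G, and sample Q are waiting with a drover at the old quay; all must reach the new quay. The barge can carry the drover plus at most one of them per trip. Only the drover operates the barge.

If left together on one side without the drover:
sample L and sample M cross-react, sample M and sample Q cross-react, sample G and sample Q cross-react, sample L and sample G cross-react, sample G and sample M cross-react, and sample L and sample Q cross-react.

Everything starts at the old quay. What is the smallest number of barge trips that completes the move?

Whatever the first load, the items left behind include a forbidden pair without the drover. No opening move is safe, so no plan exists.

impossible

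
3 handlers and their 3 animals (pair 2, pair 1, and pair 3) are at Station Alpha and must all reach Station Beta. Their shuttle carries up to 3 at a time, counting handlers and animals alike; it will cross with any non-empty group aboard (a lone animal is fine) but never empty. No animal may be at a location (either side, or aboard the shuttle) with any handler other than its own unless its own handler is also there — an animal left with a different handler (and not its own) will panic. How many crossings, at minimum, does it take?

5

Counting alone: each trip to Station Beta takes at most 3 across and each return brings at least 1 back, so after t trips out (and t−1 returns) at most 3t − (t−1) of the 6 are across; that first reaches 6 at t = 3, so at least 5 crossings are needed.
The plan below uses exactly 5 crossings, so it is optimal:
1. animal 2 and handler 2 cross → Station Beta.
2. handler 2 crosses ← Station Alpha.
3. handler 1, handler 2, and handler 3 cross → Station Beta.
4. animal 2 crosses ← Station Alpha.
5. animal 1, animal 2, and animal 3 cross → Station Beta.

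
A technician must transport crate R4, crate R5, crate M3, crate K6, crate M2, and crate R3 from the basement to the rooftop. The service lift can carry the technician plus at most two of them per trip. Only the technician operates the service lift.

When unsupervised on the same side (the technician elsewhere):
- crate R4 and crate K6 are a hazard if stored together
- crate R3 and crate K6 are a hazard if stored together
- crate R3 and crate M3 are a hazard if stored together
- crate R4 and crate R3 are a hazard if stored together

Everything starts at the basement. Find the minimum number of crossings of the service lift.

Counting alone: the technician can take at most 2 across per trip to the rooftop, so moving all 6 needs at least 3 loaded trips out, with a return between consecutive ones — at least 5 crossings.
The safety rule pushes this higher. Following every safe sequence of crossings, the most of the 6 that can be at the rooftop as the service lift arrives there on crossings 5, 7 is 4, 5 respectively — never all 6.
So no plan with fewer than 9 crossings exists, and this one achieves 9:
1. Technician goes to the rooftop with crate R3 and crate R4.
2. Technician goes back to the basement with crate R4.
3. Technician goes to the rooftop with crate R4 and crate R5.
4. Technician goes back to the basement with crate R4.
5. Technician goes to the rooftop with crate M3 and crate R4.
6. Technician goes back to the basement with crate R3.
7. Technician goes to the rooftop with crate K6 and crate M2.
8. Technician goes back to the basement with crate R4.
9. Technician goes to the rooftop with crate R3 and crate R4.

9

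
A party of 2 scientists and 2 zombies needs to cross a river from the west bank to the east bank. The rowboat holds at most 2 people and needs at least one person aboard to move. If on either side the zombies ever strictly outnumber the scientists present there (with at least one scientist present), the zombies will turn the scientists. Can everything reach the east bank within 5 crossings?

Yes

Yes — this plan uses 5 crossings (≤ 5):
1. 2 zombies → the east bank.  (the west bank: 2S 0Z; the east bank: 0S 2Z)
2. 1 zombie ← the west bank.  (the west bank: 2S 1Z; the east bank: 0S 1Z)
3. 2 scientists → the east bank.  (the west bank: 0S 1Z; the east bank: 2S 1Z)
4. 1 zombie ← the west bank.  (the west bank: 0S 2Z; the east bank: 2S 0Z)
5. 2 zombies → the east bank.  (the west bank: 0S 0Z; the east bank: 2S 2Z)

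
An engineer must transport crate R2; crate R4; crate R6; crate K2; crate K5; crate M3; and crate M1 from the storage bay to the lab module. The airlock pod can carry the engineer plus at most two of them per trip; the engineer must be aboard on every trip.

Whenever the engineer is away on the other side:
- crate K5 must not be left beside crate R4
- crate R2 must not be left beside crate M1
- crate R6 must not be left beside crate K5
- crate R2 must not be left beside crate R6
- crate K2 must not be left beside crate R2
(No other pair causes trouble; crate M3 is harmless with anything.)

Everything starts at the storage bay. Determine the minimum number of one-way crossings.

Counting alone: the engineer can take at most 2 across per trip to the lab module, so moving all 7 needs at least 4 loaded trips out, with a return between consecutive ones — at least 7 crossings.
The safety rule pushes this higher. Following every safe sequence of crossings, the most of the 7 that can be at the lab module as the airlock pod arrives there on crossing 7 is 6 — never all 7.
So no plan with fewer than 9 crossings exists, and this one achieves 9:
1. Engineer goes to the lab module with crate K5 and crate R2.  [the storage bay: crate K2, crate M1, crate M3, crate R4, crate R6 | the lab module: crate K5, crate R2]
2. Engineer goes back to the storage bay alone.  [the storage bay: crate K2, crate M1, crate M3, crate R4, crate R6 | the lab module: crate K5, crate R2]
3. Engineer goes to the lab module with crate R4.  [the storage bay: crate K2, crate M1, crate M3, crate R6 | the lab module: crate K5, crate R2, crate R4]
4. Engineer goes back to the storage bay with crate K5.  [the storage bay: crate K2, crate K5, crate M1, crate M3, crate R6 | the lab module: crate R2, crate R4]
5. Engineer goes to the lab module with crate K2 and crate R6.  [the storage bay: crate K5, crate M1, crate M3 | the lab module: crate K2, crate R2, crate R4, crate R6]
6. Engineer goes back to the storage bay with crate R2.  [the storage bay: crate K5, crate M1, crate M3, crate R2 | the lab module: crate K2, crate R4, crate R6]
7. Engineer goes to the lab module with crate M1 and crate M3.  [the storage bay: crate K5, crate R2 | the lab module: crate K2, crate M1, crate M3, crate R4, crate R6]
8. Engineer goes back to the storage bay alone.  [the storage bay: crate K5, crate R2 | the lab module: crate K2, crate M1, crate M3, crate R4, crate R6]
9. Engineer goes to the lab module with crate K5 and crate R2.  [the storage bay: — | the lab module: crate K2, crate K5, crate M1, crate M3, crate R2, crate R4, crate R6]

9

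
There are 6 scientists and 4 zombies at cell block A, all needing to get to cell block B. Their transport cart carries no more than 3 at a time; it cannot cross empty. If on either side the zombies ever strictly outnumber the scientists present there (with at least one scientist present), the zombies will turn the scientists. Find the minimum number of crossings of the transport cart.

9

Counting alone: each trip to cell block B takes at most 3 across and each return brings at least 1 back, so after t trips out (and t−1 returns) at most 3t − (t−1) of the 10 are across; that first reaches 10 at t = 5, so at least 9 crossings are needed.
The plan below uses exactly 9 crossings, so it is optimal:
1. 2 zombies → cell block B.  (cell block A: 6S 2Z; cell block B: 0S 2Z)
2. 1 zombie ← cell block A.  (cell block A: 6S 3Z; cell block B: 0S 1Z)
3. 3 zombies → cell block B.  (cell block A: 6S 0Z; cell block B: 0S 4Z)
4. 1 zombie ← cell block A.  (cell block A: 6S 1Z; cell block B: 0S 3Z)
5. 3 scientists → cell block B.  (cell block A: 3S 1Z; cell block B: 3S 3Z)
6. 1 zombie ← cell block A.  (cell block A: 3S 2Z; cell block B: 3S 2Z)
7. 1 scientist and 2 zombies → cell block B.  (cell block A: 2S 0Z; cell block B: 4S 4Z)
8. 1 zombie ← cell block A.  (cell block A: 2S 1Z; cell block B: 4S 3Z)
9. 2 scientists and 1 zombie → cell block B.  (cell block A: 0S 0Z; cell block B: 6S 4Z)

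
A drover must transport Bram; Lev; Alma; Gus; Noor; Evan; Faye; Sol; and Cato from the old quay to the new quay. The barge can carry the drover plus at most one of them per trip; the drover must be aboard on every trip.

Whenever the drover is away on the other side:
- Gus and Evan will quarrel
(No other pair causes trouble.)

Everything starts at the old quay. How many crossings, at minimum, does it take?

17

Counting alone: the drover can take at most 1 across per trip to the new quay, so moving all 9 needs at least 9 loaded trips out, with a return between consecutive ones — at least 17 crossings.
The plan below uses exactly 17 crossings, so it is optimal:
1. Drover goes to the new quay with Gus.
2. Drover goes back to the old quay alone.
3. Drover goes to the new quay with Bram.
4. Drover goes back to the old quay alone.
5. Drover goes to the new quay with Lev.
6. Drover goes back to the old quay alone.
7. Drover goes to the new quay with Alma.
8. Drover goes back to the old quay alone.
9. Drover goes to the new quay with Noor.
10. Drover goes back to the old quay alone.
11. Drover goes to the new quay with Faye.
12. Drover goes back to the old quay alone.
13. Drover goes to the new quay with Sol.
14. Drover goes back to the old quay alone.
15. Drover goes to the new quay with Cato.
16. Drover goes back to the old quay alone.
17. Drover goes to the new quay with Evan.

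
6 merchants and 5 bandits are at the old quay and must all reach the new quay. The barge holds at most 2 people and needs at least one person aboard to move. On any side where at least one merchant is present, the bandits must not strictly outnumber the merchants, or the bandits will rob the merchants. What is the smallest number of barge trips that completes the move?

Counting alone: each trip to the new quay takes at most 2 across and each return brings at least 1 back, so after t trips out (and t−1 returns) at most 2t − (t−1) of the 11 are across; that first reaches 11 at t = 10, so at least 19 crossings are needed.
The plan below uses exactly 19 crossings, so it is optimal:
1. 2 bandits → the new quay.  (the old quay: 6M 3B; the new quay: 0M 2B)
2. 1 bandit ← the old quay.  (the old quay: 6M 4B; the new quay: 0M 1B)
3. 2 bandits → the new quay.  (the old quay: 6M 2B; the new quay: 0M 3B)
4. 1 bandit ← the old quay.  (the old quay: 6M 3B; the new quay: 0M 2B)
5. 2 merchants → the new quay.  (the old quay: 4M 3B; the new quay: 2M 2B)
6. 1 bandit ← the old quay.  (the old quay: 4M 4B; the new quay: 2M 1B)
7. 1 merchant and 1 bandit → the new quay.  (the old quay: 3M 3B; the new quay: 3M 2B)
8. 1 merchant ← the old quay.  (the old quay: 4M 3B; the new quay: 2M 2B)
9. 1 merchant and 1 bandit → the new quay.  (the old quay: 3M 2B; the new quay: 3M 3B)
10. 1 bandit ← the old quay.  (the old quay: 3M 3B; the new quay: 3M 2B)
11. 1 merchant and 1 bandit → the new quay.  (the old quay: 2M 2B; the new quay: 4M 3B)
12. 1 merchant ← the old quay.  (the old quay: 3M 2B; the new quay: 3M 3B)
13. 1 merchant and 1 bandit → the new quay.  (the old quay: 2M 1B; the new quay: 4M 4B)
14. 1 bandit ← the old quay.  (the old quay: 2M 2B; the new quay: 4M 3B)
15. 1 merchant and 1 bandit → the new quay.  (the old quay: 1M 1B; the new quay: 5M 4B)
16. 1 merchant ← the old quay.  (the old quay: 2M 1B; the new quay: 4M 4B)
17. 1 merchant and 1 bandit → the new quay.  (the old quay: 1M 0B; the new quay: 5M 5B)
18. 1 bandit ← the old quay.  (the old quay: 1M 1B; the new quay: 5M 4B)
19. 1 merchant and 1 bandit → the new quay.  (the old quay: 0M 0B; the new quay: 6M 5B)

19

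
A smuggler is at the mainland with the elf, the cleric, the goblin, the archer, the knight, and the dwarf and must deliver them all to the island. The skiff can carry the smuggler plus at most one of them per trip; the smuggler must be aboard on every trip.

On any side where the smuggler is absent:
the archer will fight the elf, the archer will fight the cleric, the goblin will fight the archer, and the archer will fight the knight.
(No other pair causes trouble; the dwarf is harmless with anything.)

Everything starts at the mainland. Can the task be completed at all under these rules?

Following every safe sequence of crossings from the start, the most of the 6 that can be at the island as the skiff arrives there on crossings 1, 3, 5 is 1, 2, 3 respectively; the best ever achieved is 3 of 6.
From crossing 7 on, no configuration arises that was not already reachable earlier: only 22 distinct safe configurations (who is on which side, and where the skiff is) can ever be reached, none of them has everyone across, and every continuation just revisits them. So no valid plan exists.

No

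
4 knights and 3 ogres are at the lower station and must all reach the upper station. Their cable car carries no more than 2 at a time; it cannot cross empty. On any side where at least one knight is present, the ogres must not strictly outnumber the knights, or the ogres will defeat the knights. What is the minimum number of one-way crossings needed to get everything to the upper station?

11

Counting alone: each trip to the upper station takes at most 2 across and each return brings at least 1 back, so after t trips out (and t−1 returns) at most 2t − (t−1) of the 7 are across; that first reaches 7 at t = 6, so at least 11 crossings are needed.
The plan below uses exactly 11 crossings, so it is optimal:
1. 2 ogres → the upper station.  (the lower station: 4K 1O; the upper station: 0K 2O)
2. 1 ogre ← the lower station.  (the lower station: 4K 2O; the upper station: 0K 1O)
3. 2 ogres → the upper station.  (the lower station: 4K 0O; the upper station: 0K 3O)
4. 1 ogre ← the lower station.  (the lower station: 4K 1O; the upper station: 0K 2O)
5. 2 knights → the upper station.  (the lower station: 2K 1O; the upper station: 2K 2O)
6. 1 ogre ← the lower station.  (the lower station: 2K 2O; the upper station: 2K 1O)
7. 1 knight and 1 ogre → the upper station.  (the lower station: 1K 1O; the upper station: 3K 2O)
8. 1 knight ← the lower station.  (the lower station: 2K 1O; the upper station: 2K 2O)
9. 1 knight and 1 ogre → the upper station.  (the lower station: 1K 0O; the upper station: 3K 3O)
10. 1 ogre ← the lower station.  (the lower station: 1K 1O; the upper station: 3K 2O)
11. 1 knight and 1 ogre → the upper station.  (the lower station: 0K 0O; the upper station: 4K 3O)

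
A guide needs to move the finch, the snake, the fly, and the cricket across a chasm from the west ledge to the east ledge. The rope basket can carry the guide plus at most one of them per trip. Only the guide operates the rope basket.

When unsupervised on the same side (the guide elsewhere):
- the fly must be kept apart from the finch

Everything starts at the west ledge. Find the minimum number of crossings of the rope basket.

7

Counting alone: the guide can take at most 1 across per trip to the east ledge, so moving all 4 needs at least 4 loaded trips out, with a return between consecutive ones — at least 7 crossings.
The plan below uses exactly 7 crossings, so it is optimal:
1. Guide goes to the east ledge with the finch.  [the west ledge: the cricket, the fly, the snake | the east ledge: the finch]
2. Guide goes back to the west ledge alone.  [the west ledge: the cricket, the fly, the snake | the east ledge: the finch]
3. Guide goes to the east ledge with the snake.  [the west ledge: the cricket, the fly | the east ledge: the finch, the snake]
4. Guide goes back to the west ledge alone.  [the west ledge: the cricket, the fly | the east ledge: the finch, the snake]
5. Guide goes to the east ledge with the cricket.  [the west ledge: the fly | the east ledge: the cricket, the finch, the snake]
6. Guide goes back to the west ledge alone.  [the west ledge: the fly | the east ledge: the cricket, the finch, the snake]
7. Guide goes to the east ledge with the fly.  [the west ledge: — | the east ledge: the cricket, the finch, the fly, the snake]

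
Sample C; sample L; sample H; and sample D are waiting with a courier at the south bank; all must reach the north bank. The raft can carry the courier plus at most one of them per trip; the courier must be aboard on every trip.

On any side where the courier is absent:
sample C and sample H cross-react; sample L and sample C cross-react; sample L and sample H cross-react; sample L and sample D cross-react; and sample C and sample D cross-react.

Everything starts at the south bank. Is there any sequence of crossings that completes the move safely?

Whatever the first load, the items left behind include a forbidden pair without the courier. No opening move is safe, so no plan exists.

No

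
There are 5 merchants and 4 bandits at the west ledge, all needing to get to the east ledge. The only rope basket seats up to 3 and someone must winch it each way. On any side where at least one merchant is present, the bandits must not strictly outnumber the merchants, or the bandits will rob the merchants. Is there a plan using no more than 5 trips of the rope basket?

No

Counting alone: each trip to the east ledge takes at most 3 across and each return brings at least 1 back, so after t trips out (and t−1 returns) at most 3t − (t−1) of the 9 are across; that first reaches 9 at t = 4, so at least 7 crossings are needed.
Since 5 < 7, 5 crossings cannot be enough. (The shortest complete plan in fact takes 7:)
1. 3 bandits → the east ledge.  (the west ledge: 5M 1B; the east ledge: 0M 3B)
2. 1 bandit ← the west ledge.  (the west ledge: 5M 2B; the east ledge: 0M 2B)
3. 3 merchants → the east ledge.  (the west ledge: 2M 2B; the east ledge: 3M 2B)
4. 1 merchant ← the west ledge.  (the west ledge: 3M 2B; the east ledge: 2M 2B)
5. 2 merchants and 1 bandit → the east ledge.  (the west ledge: 1M 1B; the east ledge: 4M 3B)
6. 1 merchant ← the west ledge.  (the west ledge: 2M 1B; the east ledge: 3M 3B)
7. 2 merchants and 1 bandit → the east ledge.  (the west ledge: 0M 0B; the east ledge: 5M 4B)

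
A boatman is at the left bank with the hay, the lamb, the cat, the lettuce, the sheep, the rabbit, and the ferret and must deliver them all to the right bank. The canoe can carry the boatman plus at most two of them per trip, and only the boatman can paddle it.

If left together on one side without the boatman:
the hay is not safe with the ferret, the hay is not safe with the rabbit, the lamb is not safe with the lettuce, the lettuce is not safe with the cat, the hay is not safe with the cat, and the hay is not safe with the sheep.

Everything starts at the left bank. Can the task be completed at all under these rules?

1. Boatman goes to the right bank with the hay and the lettuce.  [the left bank: the cat, the ferret, the lamb, the rabbit, the sheep | the right bank: the hay, the lettuce]
2. Boatman goes back to the left bank alone.  [the left bank: the cat, the ferret, the lamb, the rabbit, the sheep | the right bank: the hay, the lettuce]
3. Boatman goes to the right bank with the lamb.  [the left bank: the cat, the ferret, the rabbit, the sheep | the right bank: the hay, the lamb, the lettuce]
4. Boatman goes back to the left bank with the lettuce.  [the left bank: the cat, the ferret, the lettuce, the rabbit, the sheep | the right bank: the hay, the lamb]
5. Boatman goes to the right bank with the cat and the sheep.  [the left bank: the ferret, the lettuce, the rabbit | the right bank: the cat, the hay, the lamb, the sheep]
6. Boatman goes back to the left bank with the hay.  [the left bank: the ferret, the hay, the lettuce, the rabbit | the right bank: the cat, the lamb, the sheep]
7. Boatman goes to the right bank with the ferret and the rabbit.  [the left bank: the hay, the lettuce | the right bank: the cat, the ferret, the lamb, the rabbit, the sheep]
8. Boatman goes back to the left bank alone.  [the left bank: the hay, the lettuce | the right bank: the cat, the ferret, the lamb, the rabbit, the sheep]
9. Boatman goes to the right bank with the hay and the lettuce.  [the left bank: — | the right bank: the cat, the ferret, the hay, the lamb, the lettuce, the rabbit, the sheep]

Yes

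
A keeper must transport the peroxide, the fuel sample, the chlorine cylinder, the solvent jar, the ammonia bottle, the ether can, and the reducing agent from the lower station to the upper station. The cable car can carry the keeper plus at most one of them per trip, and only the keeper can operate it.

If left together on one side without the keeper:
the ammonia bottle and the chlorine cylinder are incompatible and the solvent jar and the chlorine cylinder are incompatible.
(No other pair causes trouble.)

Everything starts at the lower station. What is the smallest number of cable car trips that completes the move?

15

Counting alone: the keeper can take at most 1 across per trip to the upper station, so moving all 7 needs at least 7 loaded trips out, with a return between consecutive ones — at least 13 crossings.
The safety rule pushes this higher. Following every safe sequence of crossings, the most of the 7 that can be at the upper station as the cable car arrives there on crossing 13 is 6 — never all 7.
So no plan with fewer than 15 crossings exists, and this one achieves 15:
1. Keeper goes to the upper station with the chlorine cylinder.  [the lower station: the ammonia bottle, the ether can, the fuel sample, the peroxide, the reducing agent, the solvent jar | the upper station: the chlorine cylinder]
2. Keeper goes back to the lower station alone.  [the lower station: the ammonia bottle, the ether can, the fuel sample, the peroxide, the reducing agent, the solvent jar | the upper station: the chlorine cylinder]
3. Keeper goes to the upper station with the peroxide.  [the lower station: the ammonia bottle, the ether can, the fuel sample, the reducing agent, the solvent jar | the upper station: the chlorine cylinder, the peroxide]
4. Keeper goes back to the lower station alone.  [the lower station: the ammonia bottle, the ether can, the fuel sample, the reducing agent, the solvent jar | the upper station: the chlorine cylinder, the peroxide]
5. Keeper goes to the upper station with the fuel sample.  [the lower station: the ammonia bottle, the ether can, the reducing agent, the solvent jar | the upper station: the chlorine cylinder, the fuel sample, the peroxide]
6. Keeper goes back to the lower station alone.  [the lower station: the ammonia bottle, the ether can, the reducing agent, the solvent jar | the upper station: the chlorine cylinder, the fuel sample, the peroxide]
7. Keeper goes to the upper station with the solvent jar.  [the lower station: the ammonia bottle, the ether can, the reducing agent | the upper station: the chlorine cylinder, the fuel sample, the peroxide, the solvent jar]
8. Keeper goes back to the lower station with the chlorine cylinder.  [the lower station: the ammonia bottle, the chlorine cylinder, the ether can, the reducing agent | the upper station: the fuel sample, the peroxide, the solvent jar]
9. Keeper goes to the upper station with the ammonia bottle.  [the lower station: the chlorine cylinder, the ether can, the reducing agent | the upper station: the ammonia bottle, the fuel sample, the peroxide, the solvent jar]
10. Keeper goes back to the lower station alone.  [the lower station: the chlorine cylinder, the ether can, the reducing agent | the upper station: the ammonia bottle, the fuel sample, the peroxide, the solvent jar]
11. Keeper goes to the upper station with the ether can.  [the lower station: the chlorine cylinder, the reducing agent | the upper station: the ammonia bottle, the ether can, the fuel sample, the peroxide, the solvent jar]
12. Keeper goes back to the lower station alone.  [the lower station: the chlorine cylinder, the reducing agent | the upper station: the ammonia bottle, the ether can, the fuel sample, the peroxide, the solvent jar]
13. Keeper goes to the upper station with the reducing agent.  [the lower station: the chlorine cylinder | the upper station: the ammonia bottle, the ether can, the fuel sample, the peroxide, the reducing agent, the solvent jar]
14. Keeper goes back to the lower station alone.  [the lower station: the chlorine cylinder | the upper station: the ammonia bottle, the ether can, the fuel sample, the peroxide, the reducing agent, the solvent jar]
15. Keeper goes to the upper station with the chlorine cylinder.  [the lower station: — | the upper station: the ammonia bottle, the chlorine cylinder, the ether can, the fuel sample, the peroxide, the reducing agent, the solvent jar]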